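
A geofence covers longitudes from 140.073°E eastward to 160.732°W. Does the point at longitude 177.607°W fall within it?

Band width going east from +140.073° to -160.732°: ((-160.732 − 140.073) mod 360) = 59.195°.
Offset of -177.607° east of the west edge: ((-177.607 − 140.073) mod 360) = 42.320°.
42.320° ≤ 59.195° ⇒ inside.

Yes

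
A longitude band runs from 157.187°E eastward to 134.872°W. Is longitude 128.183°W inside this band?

Band width going east from +157.187° to -134.872°: ((-134.872 − 157.187) mod 360) = 67.941°.
Offset of -128.183° east of the west edge: ((-128.183 − 157.187) mod 360) = 74.630°.
74.630° > 67.941° ⇒ outside.

No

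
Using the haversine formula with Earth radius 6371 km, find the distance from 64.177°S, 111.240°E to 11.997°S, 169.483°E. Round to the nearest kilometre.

7307 km

Δλ = 169.483 − 111.240 = 58.243°.
Δφ = -11.997 − -64.177 = 52.180°.
a = sin²(Δφ/2) + cos φ₁ · cos φ₂ · sin²(Δλ/2) = 0.294321.
c = 2·atan2(√a, √(1−a)) = 1.14685 rad → d = 6371·c ≈ 7306.61 km.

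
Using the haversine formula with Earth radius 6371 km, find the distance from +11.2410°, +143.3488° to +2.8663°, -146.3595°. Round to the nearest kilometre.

Δλ = -146.3595 − 143.3488 = -289.7083°; wrapped into (−180°, 180°]: 70.2917°.
Δφ = 2.8663 − 11.2410 = -8.3747°.
a = sin²(Δφ/2) + cos φ₁ · cos φ₂ · sin²(Δλ/2) = 0.329952.
c = 2·atan2(√a, √(1−a)) = 1.22378 rad → d = 6371·c ≈ 7796.68 km.

7797 km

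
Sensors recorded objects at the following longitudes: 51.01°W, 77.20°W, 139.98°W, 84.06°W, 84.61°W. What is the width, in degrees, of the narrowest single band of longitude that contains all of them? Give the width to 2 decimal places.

Sort the longitudes: -139.98°, -84.61°, -84.06°, -77.20°, -51.01°.
Eastward gaps between consecutive values (wrapping around): 55.37°, 0.55°, 6.86°, 26.19°, 271.03°.
Largest gap = 271.03° ⇒ minimal covering band is its complement: 360° − 271.03° = 88.97°.
Band runs from -139.98° eastward to -51.01°.

88.97°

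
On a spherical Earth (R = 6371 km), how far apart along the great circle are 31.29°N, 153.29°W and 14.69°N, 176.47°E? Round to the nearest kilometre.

Δλ = 176.47 − -153.29 = 329.76°; wrapped into (−180°, 180°]: -30.24°.
Δφ = 14.69 − 31.29 = -16.60°.
a = sin²(Δφ/2) + cos φ₁ · cos φ₂ · sin²(Δλ/2) = 0.077080.
c = 2·atan2(√a, √(1−a)) = 0.56266 rad → d = 6371·c ≈ 3584.70 km.

3585 km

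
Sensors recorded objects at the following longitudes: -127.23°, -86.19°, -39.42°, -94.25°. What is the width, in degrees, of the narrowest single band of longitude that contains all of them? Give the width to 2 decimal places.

87.81°

Sort the longitudes: -127.23°, -94.25°, -86.19°, -39.42°.
Eastward gaps between consecutive values (wrapping around): 32.98°, 8.06°, 46.77°, 272.19°.
Largest gap = 272.19° ⇒ minimal covering band is its complement: 360° − 272.19° = 87.81°.
Band runs from -127.23° eastward to -39.42°.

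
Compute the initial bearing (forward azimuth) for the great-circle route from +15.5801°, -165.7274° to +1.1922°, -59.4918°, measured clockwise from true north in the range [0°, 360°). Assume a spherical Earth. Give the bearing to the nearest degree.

Δλ = -59.4918 − -165.7274 = 106.2356°.
θ = atan2( sin Δλ · cos φ₂ , cos φ₁ · sin φ₂ − sin φ₁ · cos φ₂ · cos Δλ )
  = atan2(0.95991, 0.09512) = 84.341° → normalised to [0°, 360°): 84.341°.

84°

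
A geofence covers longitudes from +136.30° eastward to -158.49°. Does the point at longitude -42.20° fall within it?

No

Band width going east from +136.30° to -158.49°: ((-158.49 − 136.30) mod 360) = 65.21°.
Offset of -42.20° east of the west edge: ((-42.20 − 136.30) mod 360) = 181.50°.
181.50° > 65.21° ⇒ outside.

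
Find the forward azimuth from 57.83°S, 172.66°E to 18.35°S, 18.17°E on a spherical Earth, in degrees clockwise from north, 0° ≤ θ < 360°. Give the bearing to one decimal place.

204.6°

Δλ = 18.17 − 172.66 = -154.49°.
θ = atan2( sin Δλ · cos φ₂ , cos φ₁ · sin φ₂ − sin φ₁ · cos φ₂ · cos Δλ )
  = atan2(-0.40877, -0.89272) = -155.397° → normalised to [0°, 360°): 204.603°.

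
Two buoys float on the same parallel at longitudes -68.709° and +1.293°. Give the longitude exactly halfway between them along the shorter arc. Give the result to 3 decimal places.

-33.708°

Signed shortest Δλ from -68.709° to +1.293° is +70.002°.
Midpoint longitude = -68.709° + (+70.002°)/2 = -68.709° + 35.001° = -33.708°.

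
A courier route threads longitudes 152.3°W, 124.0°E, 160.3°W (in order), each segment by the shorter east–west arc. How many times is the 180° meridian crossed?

Leg 1: -152.3° → +124.0°, shortest Δλ = -83.7° (west) — crosses 180°.
Leg 2: +124.0° → -160.3°, shortest Δλ = 75.7° (east) — crosses 180°.
Total crossings: 2.

2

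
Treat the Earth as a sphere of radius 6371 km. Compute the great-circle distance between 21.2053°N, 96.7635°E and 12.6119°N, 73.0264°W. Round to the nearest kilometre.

Δλ = -73.0264 − 96.7635 = -169.7899°.
Δφ = 12.6119 − 21.2053 = -8.5934°.
a = sin²(Δφ/2) + cos φ₁ · cos φ₂ · sin²(Δλ/2) = 0.908205.
c = 2·atan2(√a, √(1−a)) = 2.52596 rad → d = 6371·c ≈ 16092.91 km.

16093 km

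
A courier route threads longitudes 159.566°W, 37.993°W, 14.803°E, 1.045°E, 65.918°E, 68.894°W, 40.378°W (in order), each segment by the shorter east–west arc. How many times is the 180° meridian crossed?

Leg 1: -159.566° → -37.993°, shortest Δλ = 121.573° (east) — does not cross 180°.
Leg 2: -37.993° → +14.803°, shortest Δλ = 52.796° (east) — does not cross 180°.
Leg 3: +14.803° → +1.045°, shortest Δλ = -13.758° (west) — does not cross 180°.
Leg 4: +1.045° → +65.918°, shortest Δλ = 64.873° (east) — does not cross 180°.
Leg 5: +65.918° → -68.894°, shortest Δλ = -134.812° (west) — does not cross 180°.
Leg 6: -68.894° → -40.378°, shortest Δλ = 28.516° (east) — does not cross 180°.
Total crossings: 0.

0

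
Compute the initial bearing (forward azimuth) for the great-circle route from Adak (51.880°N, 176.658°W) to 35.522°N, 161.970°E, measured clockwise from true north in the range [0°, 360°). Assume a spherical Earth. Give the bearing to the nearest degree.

231°

Δλ = 161.970 − -176.658 = 338.628°; wrapped into (−180°, 180°]: -21.372°.
θ = atan2( sin Δλ · cos φ₂ , cos φ₁ · sin φ₂ − sin φ₁ · cos φ₂ · cos Δλ )
  = atan2(-0.29660, -0.23761) = -128.698° → normalised to [0°, 360°): 231.302°.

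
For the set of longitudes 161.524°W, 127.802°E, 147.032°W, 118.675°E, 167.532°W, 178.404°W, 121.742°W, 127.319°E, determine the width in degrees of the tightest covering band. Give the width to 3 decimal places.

Sort the longitudes: -178.404°, -167.532°, -161.524°, -147.032°, -121.742°, +118.675°, +127.319°, +127.802°.
Eastward gaps between consecutive values (wrapping around): 10.872°, 6.008°, 14.492°, 25.290°, 240.417°, 8.644°, 0.483°, 53.794°.
Largest gap = 240.417° ⇒ minimal covering band is its complement: 360° − 240.417° = 119.583°.
Band runs from +118.675° eastward to -121.742°, crossing the antimeridian.

119.583°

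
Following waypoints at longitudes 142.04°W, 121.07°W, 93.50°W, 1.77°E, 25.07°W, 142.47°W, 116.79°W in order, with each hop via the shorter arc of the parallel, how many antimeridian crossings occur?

0

Leg 1: -142.04° → -121.07°, shortest Δλ = 20.97° (east) — does not cross 180°.
Leg 2: -121.07° → -93.50°, shortest Δλ = 27.57° (east) — does not cross 180°.
Leg 3: -93.50° → +1.77°, shortest Δλ = 95.27° (east) — does not cross 180°.
Leg 4: +1.77° → -25.07°, shortest Δλ = -26.84° (west) — does not cross 180°.
Leg 5: -25.07° → -142.47°, shortest Δλ = -117.4° (west) — does not cross 180°.
Leg 6: -142.47° → -116.79°, shortest Δλ = 25.68° (east) — does not cross 180°.
Total crossings: 0.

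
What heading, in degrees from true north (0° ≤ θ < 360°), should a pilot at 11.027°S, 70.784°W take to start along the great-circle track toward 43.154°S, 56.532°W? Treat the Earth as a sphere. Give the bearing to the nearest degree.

161°

Δλ = -56.532 − -70.784 = 14.252°.
θ = atan2( sin Δλ · cos φ₂ , cos φ₁ · sin φ₂ − sin φ₁ · cos φ₂ · cos Δλ )
  = atan2(0.17960, -0.53609) = 161.478° → normalised to [0°, 360°): 161.478°.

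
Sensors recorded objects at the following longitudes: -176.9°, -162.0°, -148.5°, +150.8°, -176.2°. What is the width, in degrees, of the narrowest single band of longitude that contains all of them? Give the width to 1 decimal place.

60.7°

Sort the longitudes: -176.9°, -176.2°, -162.0°, -148.5°, +150.8°.
Eastward gaps between consecutive values (wrapping around): 0.7°, 14.2°, 13.5°, 299.3°, 32.3°.
Largest gap = 299.3° ⇒ minimal covering band is its complement: 360° − 299.3° = 60.7°.
Band runs from +150.8° eastward to -148.5°, crossing the antimeridian.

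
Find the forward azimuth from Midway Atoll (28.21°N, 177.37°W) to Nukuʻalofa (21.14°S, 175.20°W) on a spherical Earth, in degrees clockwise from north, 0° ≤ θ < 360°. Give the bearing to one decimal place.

177.3°

Δλ = -175.20 − -177.37 = 2.17°.
θ = atan2( sin Δλ · cos φ₂ , cos φ₁ · sin φ₂ − sin φ₁ · cos φ₂ · cos Δλ )
  = atan2(0.03532, -0.75839) = 177.334° → normalised to [0°, 360°): 177.334°.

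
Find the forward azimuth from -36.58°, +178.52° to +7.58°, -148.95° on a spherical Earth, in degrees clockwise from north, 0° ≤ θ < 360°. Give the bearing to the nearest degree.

41°

Δλ = -148.95 − 178.52 = -327.47°; wrapped into (−180°, 180°]: 32.53°.
θ = atan2( sin Δλ · cos φ₂ , cos φ₁ · sin φ₂ − sin φ₁ · cos φ₂ · cos Δλ )
  = atan2(0.53304, 0.60398) = 41.430° → normalised to [0°, 360°): 41.430°.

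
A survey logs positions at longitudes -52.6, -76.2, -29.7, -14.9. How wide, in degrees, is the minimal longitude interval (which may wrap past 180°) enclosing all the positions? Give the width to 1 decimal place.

Sort the longitudes: -76.2°, -52.6°, -29.7°, -14.9°.
Eastward gaps between consecutive values (wrapping around): 23.6°, 22.9°, 14.8°, 298.7°.
Largest gap = 298.7° ⇒ minimal covering band is its complement: 360° − 298.7° = 61.3°.
Band runs from -76.2° eastward to -14.9°.

61.3°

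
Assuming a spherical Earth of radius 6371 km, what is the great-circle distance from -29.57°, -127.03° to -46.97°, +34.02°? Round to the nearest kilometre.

Δλ = 34.02 − -127.03 = 161.05°.
Δφ = -46.97 − -29.57 = -17.40°.
a = sin²(Δφ/2) + cos φ₁ · cos φ₂ · sin²(Δλ/2) = 0.600300.
c = 2·atan2(√a, √(1−a)) = 1.77277 rad → d = 6371·c ≈ 11294.30 km.

11294 km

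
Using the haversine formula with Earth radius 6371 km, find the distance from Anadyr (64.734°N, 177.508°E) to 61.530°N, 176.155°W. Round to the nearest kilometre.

477 km

Δλ = -176.155 − 177.508 = -353.663°; wrapped into (−180°, 180°]: 6.337°.
Δφ = 61.530 − 64.734 = -3.204°.
a = sin²(Δφ/2) + cos φ₁ · cos φ₂ · sin²(Δλ/2) = 0.001403.
c = 2·atan2(√a, √(1−a)) = 0.07494 rad → d = 6371·c ≈ 477.41 km.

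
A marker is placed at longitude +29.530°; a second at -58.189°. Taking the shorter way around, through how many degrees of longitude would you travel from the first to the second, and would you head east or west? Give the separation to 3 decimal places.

87.719° west

Raw difference: -58.189 − 29.530 = -87.719°.
Normalise into (−180°, 180°]: -87.719° stays -87.719°.
Negative ⇒ the second point lies to the west; separation 87.719°.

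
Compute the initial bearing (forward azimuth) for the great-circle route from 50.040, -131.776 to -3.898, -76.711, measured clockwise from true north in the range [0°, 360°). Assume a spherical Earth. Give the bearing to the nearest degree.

Δλ = -76.711 − -131.776 = 55.065°.
θ = atan2( sin Δλ · cos φ₂ , cos φ₁ · sin φ₂ − sin φ₁ · cos φ₂ · cos Δλ )
  = atan2(0.81791, -0.48157) = 120.489° → normalised to [0°, 360°): 120.489°.

120°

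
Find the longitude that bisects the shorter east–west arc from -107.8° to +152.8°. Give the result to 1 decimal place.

-157.5°

Signed shortest Δλ from -107.8° to +152.8° is -99.4°.
Midpoint longitude = -107.8° + (-99.4°)/2 = -107.8° − 49.7° = -157.5°.
(The naïve average (-107.8 + +152.8)/2 = 22.5° is on the wrong side of the globe.)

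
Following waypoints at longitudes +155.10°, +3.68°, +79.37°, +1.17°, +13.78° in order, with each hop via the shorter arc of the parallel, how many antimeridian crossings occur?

0

Leg 1: +155.10° → +3.68°, shortest Δλ = -151.42° (west) — does not cross 180°.
Leg 2: +3.68° → +79.37°, shortest Δλ = 75.69° (east) — does not cross 180°.
Leg 3: +79.37° → +1.17°, shortest Δλ = -78.2° (west) — does not cross 180°.
Leg 4: +1.17° → +13.78°, shortest Δλ = 12.61° (east) — does not cross 180°.
Total crossings: 0.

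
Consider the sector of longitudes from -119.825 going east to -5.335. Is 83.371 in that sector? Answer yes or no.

No

Band width going east from -119.825° to -5.335°: ((-5.335 − -119.825) mod 360) = 114.490°.
Offset of +83.371° east of the west edge: ((83.371 − -119.825) mod 360) = 203.196°.
203.196° > 114.490° ⇒ outside.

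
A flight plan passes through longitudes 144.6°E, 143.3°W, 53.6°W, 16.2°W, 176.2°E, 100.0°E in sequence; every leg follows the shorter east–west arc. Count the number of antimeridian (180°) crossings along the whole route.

2

Leg 1: +144.6° → -143.3°, shortest Δλ = 72.1° (east) — crosses 180°.
Leg 2: -143.3° → -53.6°, shortest Δλ = 89.7° (east) — does not cross 180°.
Leg 3: -53.6° → -16.2°, shortest Δλ = 37.4° (east) — does not cross 180°.
Leg 4: -16.2° → +176.2°, shortest Δλ = -167.6° (west) — crosses 180°.
Leg 5: +176.2° → +100.0°, shortest Δλ = -76.2° (west) — does not cross 180°.
Total crossings: 2.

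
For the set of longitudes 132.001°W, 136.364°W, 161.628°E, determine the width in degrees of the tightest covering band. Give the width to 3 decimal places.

66.371°

Sort the longitudes: -136.364°, -132.001°, +161.628°.
Eastward gaps between consecutive values (wrapping around): 4.363°, 293.629°, 62.008°.
Largest gap = 293.629° ⇒ minimal covering band is its complement: 360° − 293.629° = 66.371°.
Band runs from +161.628° eastward to -132.001°, crossing the antimeridian.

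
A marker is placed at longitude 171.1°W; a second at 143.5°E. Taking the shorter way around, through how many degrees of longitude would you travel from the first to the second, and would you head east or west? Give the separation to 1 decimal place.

45.4° west

Raw difference: 143.5 − -171.1 = 314.6°.
Normalise into (−180°, 180°]: 314.6° − 360° = -45.4°.
Negative ⇒ the second point lies to the west; separation 45.4°.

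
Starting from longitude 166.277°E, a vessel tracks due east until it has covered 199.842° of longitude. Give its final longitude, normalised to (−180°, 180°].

6.119°E

Start at +166.277°; shift +199.842° → +366.119°.
+366.119° lies outside (−180°, 180°]; subtract 360° → +6.119°.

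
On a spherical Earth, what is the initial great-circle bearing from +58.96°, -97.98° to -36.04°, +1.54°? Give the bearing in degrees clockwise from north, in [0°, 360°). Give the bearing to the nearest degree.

103°

Δλ = 1.54 − -97.98 = 99.52°.
θ = atan2( sin Δλ · cos φ₂ , cos φ₁ · sin φ₂ − sin φ₁ · cos φ₂ · cos Δλ )
  = atan2(0.79747, -0.18879) = 103.319° → normalised to [0°, 360°): 103.319°.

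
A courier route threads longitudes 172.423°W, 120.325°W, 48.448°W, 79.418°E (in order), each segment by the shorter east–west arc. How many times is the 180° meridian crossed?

0

Leg 1: -172.423° → -120.325°, shortest Δλ = 52.098° (east) — does not cross 180°.
Leg 2: -120.325° → -48.448°, shortest Δλ = 71.877° (east) — does not cross 180°.
Leg 3: -48.448° → +79.418°, shortest Δλ = 127.866° (east) — does not cross 180°.
Total crossings: 0.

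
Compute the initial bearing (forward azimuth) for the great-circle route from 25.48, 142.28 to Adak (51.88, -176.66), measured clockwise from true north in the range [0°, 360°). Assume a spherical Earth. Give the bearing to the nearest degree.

Δλ = -176.66 − 142.28 = -318.94°; wrapped into (−180°, 180°]: 41.06°.
θ = atan2( sin Δλ · cos φ₂ , cos φ₁ · sin φ₂ − sin φ₁ · cos φ₂ · cos Δλ )
  = atan2(0.40548, 0.50996) = 38.489° → normalised to [0°, 360°): 38.489°.

38°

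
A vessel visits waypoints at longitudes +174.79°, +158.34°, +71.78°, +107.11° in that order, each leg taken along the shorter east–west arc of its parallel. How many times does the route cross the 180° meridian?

Leg 1: +174.79° → +158.34°, shortest Δλ = -16.45° (west) — does not cross 180°.
Leg 2: +158.34° → +71.78°, shortest Δλ = -86.56° (west) — does not cross 180°.
Leg 3: +71.78° → +107.11°, shortest Δλ = 35.33° (east) — does not cross 180°.
Total crossings: 0.

0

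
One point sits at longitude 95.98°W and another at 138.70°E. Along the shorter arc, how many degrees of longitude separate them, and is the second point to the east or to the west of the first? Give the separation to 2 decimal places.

125.32° west

Raw difference: 138.70 − -95.98 = 234.68°.
Normalise into (−180°, 180°]: 234.68° − 360° = -125.32°.
Negative ⇒ the second point lies to the west; separation 125.32°.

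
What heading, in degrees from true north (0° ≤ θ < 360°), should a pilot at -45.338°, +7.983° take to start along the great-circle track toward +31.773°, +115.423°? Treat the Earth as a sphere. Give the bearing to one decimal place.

Δλ = 115.423 − 7.983 = 107.440°.
θ = atan2( sin Δλ · cos φ₂ , cos φ₁ · sin φ₂ − sin φ₁ · cos φ₂ · cos Δλ )
  = atan2(0.81106, 0.18890) = 76.889° → normalised to [0°, 360°): 76.889°.

76.9°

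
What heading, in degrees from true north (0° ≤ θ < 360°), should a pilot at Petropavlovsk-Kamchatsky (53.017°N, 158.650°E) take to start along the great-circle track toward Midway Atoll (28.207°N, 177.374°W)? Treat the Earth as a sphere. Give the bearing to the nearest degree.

Δλ = -177.374 − 158.650 = -336.024°; wrapped into (−180°, 180°]: 23.976°.
θ = atan2( sin Δλ · cos φ₂ , cos φ₁ · sin φ₂ − sin φ₁ · cos φ₂ · cos Δλ )
  = atan2(0.35810, -0.35887) = 135.062° → normalised to [0°, 360°): 135.062°.

135°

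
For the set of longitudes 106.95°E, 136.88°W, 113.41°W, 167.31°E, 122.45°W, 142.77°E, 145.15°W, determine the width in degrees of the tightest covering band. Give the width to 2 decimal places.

Sort the longitudes: -145.15°, -136.88°, -122.45°, -113.41°, +106.95°, +142.77°, +167.31°.
Eastward gaps between consecutive values (wrapping around): 8.27°, 14.43°, 9.04°, 220.36°, 35.82°, 24.54°, 47.54°.
Largest gap = 220.36° ⇒ minimal covering band is its complement: 360° − 220.36° = 139.64°.
Band runs from +106.95° eastward to -113.41°, crossing the antimeridian.

139.64°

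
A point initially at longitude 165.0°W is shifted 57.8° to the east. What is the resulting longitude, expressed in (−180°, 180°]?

107.2°W

Start at -165.0°; shift +57.8° → -107.2°.
-107.2° already lies in (−180°, 180°].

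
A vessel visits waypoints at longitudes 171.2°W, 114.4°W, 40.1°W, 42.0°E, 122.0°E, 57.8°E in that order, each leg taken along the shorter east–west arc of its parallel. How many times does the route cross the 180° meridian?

Leg 1: -171.2° → -114.4°, shortest Δλ = 56.8° (east) — does not cross 180°.
Leg 2: -114.4° → -40.1°, shortest Δλ = 74.3° (east) — does not cross 180°.
Leg 3: -40.1° → +42.0°, shortest Δλ = 82.1° (east) — does not cross 180°.
Leg 4: +42.0° → +122.0°, shortest Δλ = 80.0° (east) — does not cross 180°.
Leg 5: +122.0° → +57.8°, shortest Δλ = -64.2° (west) — does not cross 180°.
Total crossings: 0.

0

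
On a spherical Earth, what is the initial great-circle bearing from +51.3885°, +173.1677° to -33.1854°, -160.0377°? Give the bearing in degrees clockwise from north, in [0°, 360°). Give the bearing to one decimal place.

Δλ = -160.0377 − 173.1677 = -333.2054°; wrapped into (−180°, 180°]: 26.7946°.
θ = atan2( sin Δλ · cos φ₂ , cos φ₁ · sin φ₂ − sin φ₁ · cos φ₂ · cos Δλ )
  = atan2(0.37727, -0.92530) = 157.818° → normalised to [0°, 360°): 157.818°.

157.8°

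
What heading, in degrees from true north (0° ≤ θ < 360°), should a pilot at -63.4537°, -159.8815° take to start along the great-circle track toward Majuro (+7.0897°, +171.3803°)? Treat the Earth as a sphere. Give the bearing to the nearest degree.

330°

Δλ = 171.3803 − -159.8815 = 331.2618°; wrapped into (−180°, 180°]: -28.7382°.
θ = atan2( sin Δλ · cos φ₂ , cos φ₁ · sin φ₂ − sin φ₁ · cos φ₂ · cos Δλ )
  = atan2(-0.47713, 0.83355) = -29.787° → normalised to [0°, 360°): 330.213°.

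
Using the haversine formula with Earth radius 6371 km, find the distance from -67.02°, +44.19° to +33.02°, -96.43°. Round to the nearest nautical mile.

Δλ = -96.43 − 44.19 = -140.62°.
Δφ = 33.02 − -67.02 = 100.04°.
a = sin²(Δφ/2) + cos φ₁ · cos φ₂ · sin²(Δλ/2) = 0.877357.
c = 2·atan2(√a, √(1−a)) = 2.42601 rad → d = 6371·c ≈ 15456.14 km ≈ 8345.65 nmi.

8346 nmi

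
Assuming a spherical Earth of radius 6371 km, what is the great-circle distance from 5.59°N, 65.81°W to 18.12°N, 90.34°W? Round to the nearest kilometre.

3005 km

Δλ = -90.34 − -65.81 = -24.53°.
Δφ = 18.12 − 5.59 = 12.53°.
a = sin²(Δφ/2) + cos φ₁ · cos φ₂ · sin²(Δλ/2) = 0.054595.
c = 2·atan2(√a, √(1−a)) = 0.47167 rad → d = 6371·c ≈ 3005.01 km.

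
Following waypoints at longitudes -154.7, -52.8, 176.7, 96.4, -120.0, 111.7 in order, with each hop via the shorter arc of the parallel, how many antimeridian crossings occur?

3

Leg 1: -154.7° → -52.8°, shortest Δλ = 101.9° (east) — does not cross 180°.
Leg 2: -52.8° → +176.7°, shortest Δλ = -130.5° (west) — crosses 180°.
Leg 3: +176.7° → +96.4°, shortest Δλ = -80.3° (west) — does not cross 180°.
Leg 4: +96.4° → -120.0°, shortest Δλ = 143.6° (east) — crosses 180°.
Leg 5: -120.0° → +111.7°, shortest Δλ = -128.3° (west) — crosses 180°.
Total crossings: 3.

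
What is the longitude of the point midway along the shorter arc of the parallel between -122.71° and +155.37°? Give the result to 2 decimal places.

-163.67°

Signed shortest Δλ from -122.71° to +155.37° is -81.92°.
Midpoint longitude = -122.71° + (-81.92°)/2 = -122.71° − 40.96° = -163.67°.
(The naïve average (-122.71 + +155.37)/2 = 16.33° is on the wrong side of the globe.)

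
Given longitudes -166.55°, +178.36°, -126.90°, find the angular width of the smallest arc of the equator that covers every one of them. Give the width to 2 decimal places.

54.74°

Sort the longitudes: -166.55°, -126.90°, +178.36°.
Eastward gaps between consecutive values (wrapping around): 39.65°, 305.26°, 15.09°.
Largest gap = 305.26° ⇒ minimal covering band is its complement: 360° − 305.26° = 54.74°.
Band runs from +178.36° eastward to -126.90°, crossing the antimeridian.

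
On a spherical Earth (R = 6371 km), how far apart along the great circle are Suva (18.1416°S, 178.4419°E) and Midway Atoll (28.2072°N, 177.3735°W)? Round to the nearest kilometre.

5173 km

Δλ = -177.3735 − 178.4419 = -355.8154°; wrapped into (−180°, 180°]: 4.1846°.
Δφ = 28.2072 − -18.1416 = 46.3488°.
a = sin²(Δφ/2) + cos φ₁ · cos φ₂ · sin²(Δλ/2) = 0.155983.
c = 2·atan2(√a, √(1−a)) = 0.81202 rad → d = 6371·c ≈ 5173.38 km.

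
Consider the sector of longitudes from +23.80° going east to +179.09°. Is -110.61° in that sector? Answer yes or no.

No

Band width going east from +23.80° to +179.09°: ((179.09 − 23.80) mod 360) = 155.29°.
Offset of -110.61° east of the west edge: ((-110.61 − 23.80) mod 360) = 225.59°.
225.59° > 155.29° ⇒ outside.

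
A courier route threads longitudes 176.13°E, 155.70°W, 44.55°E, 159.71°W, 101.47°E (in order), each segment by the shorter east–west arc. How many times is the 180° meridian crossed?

4

Leg 1: +176.13° → -155.70°, shortest Δλ = 28.17° (east) — crosses 180°.
Leg 2: -155.70° → +44.55°, shortest Δλ = -159.75° (west) — crosses 180°.
Leg 3: +44.55° → -159.71°, shortest Δλ = 155.74° (east) — crosses 180°.
Leg 4: -159.71° → +101.47°, shortest Δλ = -98.82° (west) — crosses 180°.
Total crossings: 4.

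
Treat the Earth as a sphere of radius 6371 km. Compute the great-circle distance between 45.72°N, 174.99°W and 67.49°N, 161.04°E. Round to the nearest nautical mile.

1507 nmi

Δλ = 161.04 − -174.99 = 336.03°; wrapped into (−180°, 180°]: -23.97°.
Δφ = 67.49 − 45.72 = 21.77°.
a = sin²(Δφ/2) + cos φ₁ · cos φ₂ · sin²(Δλ/2) = 0.047186.
c = 2·atan2(√a, √(1−a)) = 0.43794 rad → d = 6371·c ≈ 2790.09 km ≈ 1506.53 nmi.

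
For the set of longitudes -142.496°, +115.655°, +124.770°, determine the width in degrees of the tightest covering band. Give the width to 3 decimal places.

101.849°

Sort the longitudes: -142.496°, +115.655°, +124.770°.
Eastward gaps between consecutive values (wrapping around): 258.151°, 9.115°, 92.734°.
Largest gap = 258.151° ⇒ minimal covering band is its complement: 360° − 258.151° = 101.849°.
Band runs from +115.655° eastward to -142.496°, crossing the antimeridian.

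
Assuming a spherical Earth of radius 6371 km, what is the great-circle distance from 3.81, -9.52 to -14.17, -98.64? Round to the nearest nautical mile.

Δλ = -98.64 − -9.52 = -89.12°.
Δφ = -14.17 − 3.81 = -17.98°.
a = sin²(Δφ/2) + cos φ₁ · cos φ₂ · sin²(Δλ/2) = 0.500704.
c = 2·atan2(√a, √(1−a)) = 1.57220 rad → d = 6371·c ≈ 10016.52 km ≈ 5408.49 nmi.

5408 nmi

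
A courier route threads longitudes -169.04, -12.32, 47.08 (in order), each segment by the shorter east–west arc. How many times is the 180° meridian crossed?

0

Leg 1: -169.04° → -12.32°, shortest Δλ = 156.72° (east) — does not cross 180°.
Leg 2: -12.32° → +47.08°, shortest Δλ = 59.4° (east) — does not cross 180°.
Total crossings: 0.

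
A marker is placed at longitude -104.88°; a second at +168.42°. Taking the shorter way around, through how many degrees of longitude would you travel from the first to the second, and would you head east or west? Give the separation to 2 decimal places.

Raw difference: 168.42 − -104.88 = 273.3°.
Normalise into (−180°, 180°]: 273.3° − 360° = -86.7°.
Negative ⇒ the second point lies to the west; separation 86.70°.

86.70° west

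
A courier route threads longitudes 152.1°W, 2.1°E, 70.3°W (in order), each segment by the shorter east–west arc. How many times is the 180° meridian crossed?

0

Leg 1: -152.1° → +2.1°, shortest Δλ = 154.2° (east) — does not cross 180°.
Leg 2: +2.1° → -70.3°, shortest Δλ = -72.4° (west) — does not cross 180°.
Total crossings: 0.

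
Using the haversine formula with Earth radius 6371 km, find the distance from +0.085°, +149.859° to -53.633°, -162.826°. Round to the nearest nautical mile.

3985 nmi

Δλ = -162.826 − 149.859 = -312.685°; wrapped into (−180°, 180°]: 47.315°.
Δφ = -53.633 − 0.085 = -53.718°.
a = sin²(Δφ/2) + cos φ₁ · cos φ₂ · sin²(Δλ/2) = 0.299595.
c = 2·atan2(√a, √(1−a)) = 1.15840 rad → d = 6371·c ≈ 7380.14 km ≈ 3984.96 nmi.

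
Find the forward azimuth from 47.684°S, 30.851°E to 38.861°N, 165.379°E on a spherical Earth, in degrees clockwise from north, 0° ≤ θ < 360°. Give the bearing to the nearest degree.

Δλ = 165.379 − 30.851 = 134.528°.
θ = atan2( sin Δλ · cos φ₂ , cos φ₁ · sin φ₂ − sin φ₁ · cos φ₂ · cos Δλ )
  = atan2(0.55512, 0.01863) = 88.078° → normalised to [0°, 360°): 88.078°.

88°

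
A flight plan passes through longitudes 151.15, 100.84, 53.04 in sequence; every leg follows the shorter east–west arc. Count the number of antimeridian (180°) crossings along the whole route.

0

Leg 1: +151.15° → +100.84°, shortest Δλ = -50.31° (west) — does not cross 180°.
Leg 2: +100.84° → +53.04°, shortest Δλ = -47.8° (west) — does not cross 180°.
Total crossings: 0.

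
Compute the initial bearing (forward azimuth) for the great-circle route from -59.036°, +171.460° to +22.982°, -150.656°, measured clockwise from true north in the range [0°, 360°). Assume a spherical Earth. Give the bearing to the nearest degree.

34°

Δλ = -150.656 − 171.460 = -322.116°; wrapped into (−180°, 180°]: 37.884°.
θ = atan2( sin Δλ · cos φ₂ , cos φ₁ · sin φ₂ − sin φ₁ · cos φ₂ · cos Δλ )
  = atan2(0.56532, 0.82394) = 34.455° → normalised to [0°, 360°): 34.455°.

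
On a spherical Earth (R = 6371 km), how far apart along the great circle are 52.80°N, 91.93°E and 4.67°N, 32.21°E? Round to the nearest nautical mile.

4105 nmi

Δλ = 32.21 − 91.93 = -59.72°.
Δφ = 4.67 − 52.80 = -48.13°.
a = sin²(Δφ/2) + cos φ₁ · cos φ₂ · sin²(Δλ/2) = 0.315653.
c = 2·atan2(√a, √(1−a)) = 1.19319 rad → d = 6371·c ≈ 7601.83 km ≈ 4104.66 nmi.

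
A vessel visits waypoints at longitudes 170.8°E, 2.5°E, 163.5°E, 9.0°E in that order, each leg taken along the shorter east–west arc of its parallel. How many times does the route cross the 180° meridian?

Leg 1: +170.8° → +2.5°, shortest Δλ = -168.3° (west) — does not cross 180°.
Leg 2: +2.5° → +163.5°, shortest Δλ = 161.0° (east) — does not cross 180°.
Leg 3: +163.5° → +9.0°, shortest Δλ = -154.5° (west) — does not cross 180°.
Total crossings: 0.

0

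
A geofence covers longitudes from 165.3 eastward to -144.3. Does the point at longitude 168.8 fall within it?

Band width going east from +165.3° to -144.3°: ((-144.3 − 165.3) mod 360) = 50.4°.
Offset of +168.8° east of the west edge: ((168.8 − 165.3) mod 360) = 3.5°.
3.5° ≤ 50.4° ⇒ inside.

Yes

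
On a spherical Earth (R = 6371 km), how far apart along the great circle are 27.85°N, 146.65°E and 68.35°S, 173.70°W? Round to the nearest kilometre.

Δλ = -173.70 − 146.65 = -320.35°; wrapped into (−180°, 180°]: 39.65°.
Δφ = -68.35 − 27.85 = -96.20°.
a = sin²(Δφ/2) + cos φ₁ · cos φ₂ · sin²(Δλ/2) = 0.591520.
c = 2·atan2(√a, √(1−a)) = 1.75487 rad → d = 6371·c ≈ 11180.30 km.

11180 km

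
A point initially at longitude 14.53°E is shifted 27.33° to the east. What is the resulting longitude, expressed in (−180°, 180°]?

Start at +14.53°; shift +27.33° → +41.86°.
+41.86° already lies in (−180°, 180°].

41.86°E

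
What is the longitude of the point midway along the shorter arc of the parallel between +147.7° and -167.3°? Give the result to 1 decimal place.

Signed shortest Δλ from +147.7° to -167.3° is +45.0°.
Midpoint longitude = +147.7° + (+45.0°)/2 = +147.7° + 22.5° = +170.2°.
(The naïve average (+147.7 + -167.3)/2 = -9.8° is on the wrong side of the globe.)

+170.2°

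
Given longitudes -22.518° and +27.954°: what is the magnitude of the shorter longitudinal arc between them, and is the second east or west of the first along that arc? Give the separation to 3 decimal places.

50.472° east

Raw difference: 27.954 − -22.518 = 50.472°.
Normalise into (−180°, 180°]: 50.472° stays 50.472°.
Positive ⇒ the second point lies to the east; separation 50.472°.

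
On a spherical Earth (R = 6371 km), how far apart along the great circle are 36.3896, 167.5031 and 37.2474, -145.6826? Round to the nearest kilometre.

Δλ = -145.6826 − 167.5031 = -313.1857°; wrapped into (−180°, 180°]: 46.8143°.
Δφ = 37.2474 − 36.3896 = 0.8578°.
a = sin²(Δφ/2) + cos φ₁ · cos φ₂ · sin²(Δλ/2) = 0.101186.
c = 2·atan2(√a, √(1−a)) = 0.64744 rad → d = 6371·c ≈ 4124.87 km.

4125 km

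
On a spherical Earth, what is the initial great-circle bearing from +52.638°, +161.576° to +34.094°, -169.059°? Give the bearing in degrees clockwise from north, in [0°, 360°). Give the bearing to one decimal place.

119.9°

Δλ = -169.059 − 161.576 = -330.635°; wrapped into (−180°, 180°]: 29.365°.
θ = atan2( sin Δλ · cos φ₂ , cos φ₁ · sin φ₂ − sin φ₁ · cos φ₂ · cos Δλ )
  = atan2(0.40609, -0.23346) = 119.895° → normalised to [0°, 360°): 119.895°.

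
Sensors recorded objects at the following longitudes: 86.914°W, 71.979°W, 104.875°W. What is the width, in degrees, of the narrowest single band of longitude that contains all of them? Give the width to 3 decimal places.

Sort the longitudes: -104.875°, -86.914°, -71.979°.
Eastward gaps between consecutive values (wrapping around): 17.961°, 14.935°, 327.104°.
Largest gap = 327.104° ⇒ minimal covering band is its complement: 360° − 327.104° = 32.896°.
Band runs from -104.875° eastward to -71.979°.

32.896°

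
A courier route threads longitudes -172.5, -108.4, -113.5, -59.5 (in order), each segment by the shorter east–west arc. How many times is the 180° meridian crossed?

Leg 1: -172.5° → -108.4°, shortest Δλ = 64.1° (east) — does not cross 180°.
Leg 2: -108.4° → -113.5°, shortest Δλ = -5.1° (west) — does not cross 180°.
Leg 3: -113.5° → -59.5°, shortest Δλ = 54.0° (east) — does not cross 180°.
Total crossings: 0.

0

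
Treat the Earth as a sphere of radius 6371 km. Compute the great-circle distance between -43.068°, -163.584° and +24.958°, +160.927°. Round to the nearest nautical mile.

Δλ = 160.927 − -163.584 = 324.511°; wrapped into (−180°, 180°]: -35.489°.
Δφ = 24.958 − -43.068 = 68.026°.
a = sin²(Δφ/2) + cos φ₁ · cos φ₂ · sin²(Δλ/2) = 0.374428.
c = 2·atan2(√a, √(1−a)) = 1.31693 rad → d = 6371·c ≈ 8390.19 km ≈ 4530.34 nmi.

4530 nmi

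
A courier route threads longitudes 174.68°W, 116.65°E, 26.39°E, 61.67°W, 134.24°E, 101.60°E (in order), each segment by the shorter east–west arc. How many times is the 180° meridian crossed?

Leg 1: -174.68° → +116.65°, shortest Δλ = -68.67° (west) — crosses 180°.
Leg 2: +116.65° → +26.39°, shortest Δλ = -90.26° (west) — does not cross 180°.
Leg 3: +26.39° → -61.67°, shortest Δλ = -88.06° (west) — does not cross 180°.
Leg 4: -61.67° → +134.24°, shortest Δλ = -164.09° (west) — crosses 180°.
Leg 5: +134.24° → +101.60°, shortest Δλ = -32.64° (west) — does not cross 180°.
Total crossings: 2.

2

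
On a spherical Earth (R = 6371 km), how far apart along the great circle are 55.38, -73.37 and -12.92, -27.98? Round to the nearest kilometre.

8693 km

Δλ = -27.98 − -73.37 = 45.39°.
Δφ = -12.92 − 55.38 = -68.30°.
a = sin²(Δφ/2) + cos φ₁ · cos φ₂ · sin²(Δλ/2) = 0.397558.
c = 2·atan2(√a, √(1−a)) = 1.36445 rad → d = 6371·c ≈ 8692.92 km.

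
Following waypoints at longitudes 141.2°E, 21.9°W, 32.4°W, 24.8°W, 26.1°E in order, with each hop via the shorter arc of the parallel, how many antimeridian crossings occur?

0

Leg 1: +141.2° → -21.9°, shortest Δλ = -163.1° (west) — does not cross 180°.
Leg 2: -21.9° → -32.4°, shortest Δλ = -10.5° (west) — does not cross 180°.
Leg 3: -32.4° → -24.8°, shortest Δλ = 7.6° (east) — does not cross 180°.
Leg 4: -24.8° → +26.1°, shortest Δλ = 50.9° (east) — does not cross 180°.
Total crossings: 0.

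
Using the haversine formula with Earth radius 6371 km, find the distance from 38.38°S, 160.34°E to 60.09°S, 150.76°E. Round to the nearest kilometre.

2506 km

Δλ = 150.76 − 160.34 = -9.58°.
Δφ = -60.09 − -38.38 = -21.71°.
a = sin²(Δφ/2) + cos φ₁ · cos φ₂ · sin²(Δλ/2) = 0.038192.
c = 2·atan2(√a, √(1−a)) = 0.39339 rad → d = 6371·c ≈ 2506.26 km.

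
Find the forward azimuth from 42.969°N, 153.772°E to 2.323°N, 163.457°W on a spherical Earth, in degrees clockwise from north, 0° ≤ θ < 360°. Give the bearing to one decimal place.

Δλ = -163.457 − 153.772 = -317.229°; wrapped into (−180°, 180°]: 42.771°.
θ = atan2( sin Δλ · cos φ₂ , cos φ₁ · sin φ₂ − sin φ₁ · cos φ₂ · cos Δλ )
  = atan2(0.67851, -0.47028) = 124.726° → normalised to [0°, 360°): 124.726°.

124.7°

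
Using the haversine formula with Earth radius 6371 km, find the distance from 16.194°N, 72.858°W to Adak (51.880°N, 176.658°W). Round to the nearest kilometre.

9510 km

Δλ = -176.658 − -72.858 = -103.800°.
Δφ = 51.880 − 16.194 = 35.686°.
a = sin²(Δφ/2) + cos φ₁ · cos φ₂ · sin²(Δλ/2) = 0.460999.
c = 2·atan2(√a, √(1−a)) = 1.49272 rad → d = 6371·c ≈ 9510.09 km.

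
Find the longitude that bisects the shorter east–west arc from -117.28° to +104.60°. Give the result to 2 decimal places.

Signed shortest Δλ from -117.28° to +104.60° is -138.12°.
Midpoint longitude = -117.28° + (-138.12°)/2 = -117.28° − 69.06° = -186.34°.
Normalise into (−180°, 180°]: +173.66°.
(The naïve average (-117.28 + +104.60)/2 = -6.34° is on the wrong side of the globe.)

+173.66°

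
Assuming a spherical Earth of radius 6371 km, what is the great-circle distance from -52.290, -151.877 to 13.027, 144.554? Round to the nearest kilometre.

9453 km

Δλ = 144.554 − -151.877 = 296.431°; wrapped into (−180°, 180°]: -63.569°.
Δφ = 13.027 − -52.290 = 65.317°.
a = sin²(Δφ/2) + cos φ₁ · cos φ₂ · sin²(Δλ/2) = 0.456534.
c = 2·atan2(√a, √(1−a)) = 1.48376 rad → d = 6371·c ≈ 9453.00 km.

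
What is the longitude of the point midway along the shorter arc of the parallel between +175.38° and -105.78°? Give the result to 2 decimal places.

-145.20°

Signed shortest Δλ from +175.38° to -105.78° is +78.84°.
Midpoint longitude = +175.38° + (+78.84°)/2 = +175.38° + 39.42° = +214.80°.
Normalise into (−180°, 180°]: -145.20°.
(The naïve average (+175.38 + -105.78)/2 = 34.8° is on the wrong side of the globe.)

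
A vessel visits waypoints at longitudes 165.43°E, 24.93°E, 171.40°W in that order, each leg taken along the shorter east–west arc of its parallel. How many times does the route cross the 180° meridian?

Leg 1: +165.43° → +24.93°, shortest Δλ = -140.5° (west) — does not cross 180°.
Leg 2: +24.93° → -171.40°, shortest Δλ = 163.67° (east) — crosses 180°.
Total crossings: 1.

1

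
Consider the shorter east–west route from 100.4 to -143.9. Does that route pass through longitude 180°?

Yes

Naïve |-143.9 − 100.4| = 244.3° > 180°, so the shorter arc goes the other way round — across 180°.
Signed shortest Δλ = ((-143.9 − 100.4 + 180) mod 360) − 180 = 115.7°.
Going east by 115.7° from +100.4° passes through 180° before reaching -143.9°.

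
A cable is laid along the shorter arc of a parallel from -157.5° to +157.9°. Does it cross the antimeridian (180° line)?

Yes

Naïve |157.9 − -157.5| = 315.4° > 180°, so the shorter arc goes the other way round — across 180°.
Signed shortest Δλ = ((157.9 − -157.5 + 180) mod 360) − 180 = -44.6°.
Going west by 44.6° from -157.5° passes through 180° before reaching +157.9°.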